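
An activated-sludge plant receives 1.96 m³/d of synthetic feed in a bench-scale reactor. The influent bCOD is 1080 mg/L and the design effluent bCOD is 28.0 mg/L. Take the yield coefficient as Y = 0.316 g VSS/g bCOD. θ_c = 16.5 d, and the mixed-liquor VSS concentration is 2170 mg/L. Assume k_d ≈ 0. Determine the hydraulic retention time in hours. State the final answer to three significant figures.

With k_d = 0 the design equation reduces to V = Y Q (S₀−S) θ_c / X = 0.316 × 1.96 × (1080 − 28.0) × 16.5 / 2170 = 4.954 m³.
Hydraulic retention time τ = V/Q = 4.954 / 1.96 = 2.528 d = 60.67 h.

τ ≈ 60.7 h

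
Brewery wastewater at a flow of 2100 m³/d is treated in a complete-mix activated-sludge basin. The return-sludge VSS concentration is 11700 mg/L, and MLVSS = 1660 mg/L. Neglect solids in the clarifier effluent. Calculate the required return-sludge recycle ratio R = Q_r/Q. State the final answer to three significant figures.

Solids balance on the clarifier gives (1+R)X = R·X_r, so R = X/(X_r − X) = 1660 / (11700 − 1660) = 0.1653.

R ≈ 0.165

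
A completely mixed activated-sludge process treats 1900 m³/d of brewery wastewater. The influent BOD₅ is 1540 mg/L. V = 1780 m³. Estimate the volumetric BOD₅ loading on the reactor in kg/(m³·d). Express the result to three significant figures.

Applied BOD₅ load per unit volume = Q·S₀/V = (1900 × 1540/1000)/1780 = 1.644 kg BOD₅·m⁻³·d⁻¹.

L_v ≈ 1.64 kg BOD₅/(m³·d)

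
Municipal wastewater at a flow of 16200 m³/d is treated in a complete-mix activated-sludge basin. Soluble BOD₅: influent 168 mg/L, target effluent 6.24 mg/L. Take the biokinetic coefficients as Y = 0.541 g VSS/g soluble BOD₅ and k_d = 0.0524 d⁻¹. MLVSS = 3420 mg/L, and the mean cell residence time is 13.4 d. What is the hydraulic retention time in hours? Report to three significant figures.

Rearranging the biomass balance for a CMAS with decay, V = Y·Q·ΔS·θ_c / [X·(1+k_d θ_c)] = 0.541 × 16200 × (168 − 6.24) × 13.4 / [3420 × (1 + 0.0524 × 13.4)] = 1.9×10^7 / 5821 = 3263 m³.
Hydraulic retention time τ = V/Q = 3263 / 16200 = 0.2014 d = 4.835 h.

τ ≈ 4.83 h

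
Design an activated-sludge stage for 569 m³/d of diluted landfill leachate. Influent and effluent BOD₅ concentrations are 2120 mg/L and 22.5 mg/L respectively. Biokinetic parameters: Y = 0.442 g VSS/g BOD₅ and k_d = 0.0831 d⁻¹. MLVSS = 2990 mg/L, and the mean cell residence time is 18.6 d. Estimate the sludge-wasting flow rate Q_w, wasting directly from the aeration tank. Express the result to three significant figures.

Q_w ≈ 69.3 m³/d

From the SRT design equation V = Y Q (S₀−S) θ_c / [X (1 + k_d θ_c)] = 0.442 × 569 × (2120 − 22.5) × 18.6 / [2990 × (1 + 0.0831 × 18.6)] = 9.81×10^6 / 7612 = 1289 m³.
With mixed-liquor wasting, θ_c = V/Q_w, so Q_w = V/θ_c = 1289/18.6 = 69.31 m³/d.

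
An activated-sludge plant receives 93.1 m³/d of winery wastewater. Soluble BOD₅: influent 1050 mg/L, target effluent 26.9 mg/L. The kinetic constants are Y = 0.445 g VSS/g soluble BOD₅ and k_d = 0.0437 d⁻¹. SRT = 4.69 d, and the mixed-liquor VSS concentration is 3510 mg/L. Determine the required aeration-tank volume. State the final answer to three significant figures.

V ≈ 47.0 m³

Steady-state biomass mass balance: V·X·(1 + k_d·θ_c) = Y·Q·(S₀ − S)·θ_c, so V = 0.445 × 93.1 × (1050 − 26.9) × 4.69 / [3510 × (1 + 0.0437 × 4.69)] = 1.99×10^5 / 4229 = 47.00 m³.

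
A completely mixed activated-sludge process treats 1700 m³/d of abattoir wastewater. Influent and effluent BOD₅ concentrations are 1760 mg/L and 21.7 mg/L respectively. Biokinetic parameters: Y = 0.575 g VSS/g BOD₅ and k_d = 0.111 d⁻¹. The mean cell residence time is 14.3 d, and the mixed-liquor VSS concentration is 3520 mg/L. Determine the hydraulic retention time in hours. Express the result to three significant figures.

τ ≈ 37.7 h

Rearranging the biomass balance for a CMAS with decay, V = Y·Q·ΔS·θ_c / [X·(1+k_d θ_c)] = 0.575 × 1700 × (1760 − 21.7) × 14.3 / [3520 × (1 + 0.111 × 14.3)] = 2.43×10^7 / 9107 = 2668 m³.
τ = V/Q = 2668/1700 = 1.569 d, or 37.67 h.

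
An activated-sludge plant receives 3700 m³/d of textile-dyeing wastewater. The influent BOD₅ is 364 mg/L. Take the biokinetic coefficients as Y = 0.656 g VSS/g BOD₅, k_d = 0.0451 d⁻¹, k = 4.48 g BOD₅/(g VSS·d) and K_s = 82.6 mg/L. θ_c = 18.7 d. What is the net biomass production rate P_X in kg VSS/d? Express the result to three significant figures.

P_X ≈ 476 kg VSS/d

Effluent substrate depends only on kinetics and SRT: S = K_s(1 + k_d θ_c) / [θ_c(Yk − k_d) − 1] = 82.6 × (1 + 0.0451 × 18.7) / [18.7 × (0.656 × 4.48 − 0.0451) − 1] = 152.3 / 53.11 = 2.867 mg/L.
Correct the yield for decay: Y_obs = Y/(1 + k_d θ_c) = 0.656 / (1 + 0.0451 × 18.7) = 0.656 / 1.843 = 0.3559.
ΔS = 364 − 2.87 = 361.1 mg/L, so the substrate removal rate is 3700 × 361.1/1000 = 1336 kg BOD₅/d.
Biomass produced: P_X = Y_obs·Q·ΔS = 0.3559 × 1336 ≈ 475.5 kg VSS/d.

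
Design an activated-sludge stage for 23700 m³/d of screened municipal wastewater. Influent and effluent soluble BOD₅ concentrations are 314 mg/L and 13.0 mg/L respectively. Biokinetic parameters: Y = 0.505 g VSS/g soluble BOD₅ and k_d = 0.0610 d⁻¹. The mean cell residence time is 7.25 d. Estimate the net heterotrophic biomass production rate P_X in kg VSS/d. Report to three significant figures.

P_X ≈ 2500 kg VSS/d

Correct the yield for decay: Y_obs = Y/(1 + k_d θ_c) = 0.505 / (1 + 0.0610 × 7.25) = 0.505 / 1.442 = 0.3501.
Q·(S₀ − S) = 23700 × (314 − 13.0) × 10⁻³ = 7134 kg/d removed.
Biomass produced: P_X = Y_obs·Q·ΔS = 0.3501 × 7134 ≈ 2498 kg VSS/d.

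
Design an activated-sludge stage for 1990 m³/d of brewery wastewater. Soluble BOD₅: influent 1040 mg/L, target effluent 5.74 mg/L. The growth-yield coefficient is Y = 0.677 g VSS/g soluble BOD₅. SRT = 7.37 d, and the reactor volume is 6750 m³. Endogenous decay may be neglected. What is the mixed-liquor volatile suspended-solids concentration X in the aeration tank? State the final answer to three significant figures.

From V·X = Y·Q·(S₀ − S)·θ_c (decay neglected): X = 0.677 × 1990 × (1040 − 5.74) × 7.37 / 6750 = 1521 mg/L.

X ≈ 1520 mg/L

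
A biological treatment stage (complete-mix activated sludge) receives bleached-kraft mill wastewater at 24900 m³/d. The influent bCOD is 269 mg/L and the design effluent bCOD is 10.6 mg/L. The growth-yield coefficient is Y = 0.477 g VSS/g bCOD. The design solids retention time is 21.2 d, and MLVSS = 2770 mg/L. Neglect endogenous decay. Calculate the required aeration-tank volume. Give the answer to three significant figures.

V·X = Y·Q·ΔS·θ_c gives V = 0.477 × 24900 × (269 − 10.6) × 21.2 / 2770 = 23489 m³.

V ≈ 23500 m³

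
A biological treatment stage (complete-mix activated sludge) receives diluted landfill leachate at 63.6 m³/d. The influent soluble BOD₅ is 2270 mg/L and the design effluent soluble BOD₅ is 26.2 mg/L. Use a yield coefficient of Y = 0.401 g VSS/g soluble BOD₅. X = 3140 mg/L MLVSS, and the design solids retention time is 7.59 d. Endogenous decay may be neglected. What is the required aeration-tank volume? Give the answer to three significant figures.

V ≈ 138 m³

V·X = Y·Q·ΔS·θ_c gives V = 0.401 × 63.6 × (2270 − 26.2) × 7.59 / 3140 = 138.3 m³.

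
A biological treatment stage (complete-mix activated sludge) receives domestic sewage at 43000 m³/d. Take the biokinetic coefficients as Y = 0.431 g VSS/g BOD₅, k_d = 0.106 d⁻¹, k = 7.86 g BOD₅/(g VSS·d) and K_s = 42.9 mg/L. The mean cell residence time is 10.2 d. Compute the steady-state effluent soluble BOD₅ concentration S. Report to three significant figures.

S ≈ 2.75 mg/L

From the Monod/SRT balance for a CMAS, S = K_s·(1+k_d θ_c)/[θ_c·(Y k − k_d) − 1] = 42.9 × (1 + 0.106 × 10.2) / [10.2 × (0.431 × 7.86 − 0.106) − 1] = 89.28 / 32.47 = 2.749 mg/L.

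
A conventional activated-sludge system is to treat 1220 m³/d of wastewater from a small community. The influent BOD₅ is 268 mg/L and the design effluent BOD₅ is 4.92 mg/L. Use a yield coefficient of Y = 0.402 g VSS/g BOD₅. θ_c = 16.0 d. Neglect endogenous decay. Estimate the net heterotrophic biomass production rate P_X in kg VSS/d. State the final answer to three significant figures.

Since k_d ≈ 0, Y_obs = Y = 0.402 g VSS/g BOD₅.
Mass of BOD₅ removed per day: Q(S₀ − S) = 1220 × 263.1 g/m³ = 321.0 kg/d.
P_X = Y_obs · Q(S₀ − S) = 0.4020 × 321.0 = 129.0 kg VSS/d.

P_X ≈ 129 kg VSS/d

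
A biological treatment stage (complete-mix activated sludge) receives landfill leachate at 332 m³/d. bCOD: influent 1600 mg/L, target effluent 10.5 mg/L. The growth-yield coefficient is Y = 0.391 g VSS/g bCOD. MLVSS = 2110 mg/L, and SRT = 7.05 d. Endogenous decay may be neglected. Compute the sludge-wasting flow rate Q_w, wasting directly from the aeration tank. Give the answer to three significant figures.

Q_w ≈ 97.8 m³/d

With k_d = 0 the design equation reduces to V = Y Q (S₀−S) θ_c / X = 0.391 × 332 × (1600 − 10.5) × 7.05 / 2110 = 689.4 m³.
For wasting at MLVSS concentration, Q_w = V/θ_c = 689.4/7.05 = 97.79 m³/d.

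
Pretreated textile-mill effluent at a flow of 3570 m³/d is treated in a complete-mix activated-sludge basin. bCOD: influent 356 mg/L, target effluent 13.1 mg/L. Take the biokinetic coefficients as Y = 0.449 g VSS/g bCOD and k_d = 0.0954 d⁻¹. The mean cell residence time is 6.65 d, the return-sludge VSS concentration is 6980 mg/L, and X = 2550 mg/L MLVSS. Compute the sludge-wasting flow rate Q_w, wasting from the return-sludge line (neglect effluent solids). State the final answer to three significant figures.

Q_w ≈ 48.2 m³/d

From the SRT design equation V = Y Q (S₀−S) θ_c / [X (1 + k_d θ_c)] = 0.449 × 3570 × (356 − 13.1) × 6.65 / [2550 × (1 + 0.0954 × 6.65)] = 3.66×10^6 / 4168 = 877.0 m³.
Q_w = (V·X)/(θ_c X_r) = 877.0 × 2550 / (6.65 × 6980) = 48.18 m³/d.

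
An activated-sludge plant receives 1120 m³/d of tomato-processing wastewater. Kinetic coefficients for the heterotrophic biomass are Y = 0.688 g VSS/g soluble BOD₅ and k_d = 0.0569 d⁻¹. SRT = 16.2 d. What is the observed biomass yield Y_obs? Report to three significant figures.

Y_obs ≈ 0.358 g VSS/g soluble BOD₅

The observed yield is Y_obs = Y/(1 + k_d·θ_c) = 0.688 / (1 + 0.0569 × 16.2) = 0.688 / 1.922 = 0.3580 g VSS per g soluble BOD₅ removed.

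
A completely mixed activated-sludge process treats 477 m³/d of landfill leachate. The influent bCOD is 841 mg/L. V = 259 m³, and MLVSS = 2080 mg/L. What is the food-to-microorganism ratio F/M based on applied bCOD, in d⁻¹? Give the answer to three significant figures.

F/M ≈ 0.745 d⁻¹

F/M = applied load / biomass = Q·S₀/(V·X) = 477 × 841 / (259.0 × 2080) = 0.7446 d⁻¹.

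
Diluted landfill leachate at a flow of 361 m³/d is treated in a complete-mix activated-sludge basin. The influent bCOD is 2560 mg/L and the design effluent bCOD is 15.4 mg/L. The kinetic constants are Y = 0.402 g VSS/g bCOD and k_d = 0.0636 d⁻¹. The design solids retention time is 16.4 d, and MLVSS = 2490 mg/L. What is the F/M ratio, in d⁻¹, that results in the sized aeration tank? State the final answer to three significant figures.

F/M ≈ 0.312 d⁻¹

Steady-state biomass mass balance: V·X·(1 + k_d·θ_c) = Y·Q·(S₀ − S)·θ_c, so V = 0.402 × 361 × (2560 − 15.4) × 16.4 / [2490 × (1 + 0.0636 × 16.4)] = 6.06×10^6 / 5087 = 1190 m³.
F/M = Q·S₀ / (V·X) = 361 × 2560 / (1190 × 2490) = 0.3118 g bCOD·(g VSS·d)⁻¹.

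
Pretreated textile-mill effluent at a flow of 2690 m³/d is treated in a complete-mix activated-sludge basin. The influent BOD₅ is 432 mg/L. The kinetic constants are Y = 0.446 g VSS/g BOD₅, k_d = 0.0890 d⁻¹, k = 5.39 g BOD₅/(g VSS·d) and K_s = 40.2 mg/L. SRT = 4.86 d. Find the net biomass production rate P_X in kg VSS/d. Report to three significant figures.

Effluent substrate depends only on kinetics and SRT: S = K_s(1 + k_d θ_c) / [θ_c(Yk − k_d) − 1] = 40.2 × (1 + 0.0890 × 4.86) / [4.86 × (0.446 × 5.39 − 0.0890) − 1] = 57.59 / 10.25 = 5.618 mg/L.
The observed yield is Y_obs = Y/(1 + k_d·θ_c) = 0.446 / (1 + 0.0890 × 4.86) = 0.446 / 1.433 = 0.3113 g VSS per g BOD₅ removed.
ΔS = 432 − 5.62 = 426.4 mg/L, so the substrate removal rate is 2690 × 426.4/1000 = 1147 kg BOD₅/d.
P_X = Y_obs · Q(S₀ − S) = 0.3113 × 1147 = 357.1 kg VSS/d.

P_X ≈ 357 kg VSS/d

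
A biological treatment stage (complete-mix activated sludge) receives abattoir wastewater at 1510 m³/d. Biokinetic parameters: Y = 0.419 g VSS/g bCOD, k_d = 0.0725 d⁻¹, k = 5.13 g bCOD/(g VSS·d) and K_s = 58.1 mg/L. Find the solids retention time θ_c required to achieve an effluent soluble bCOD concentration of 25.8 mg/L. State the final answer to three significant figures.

Specific growth rate at S = 25.8 mg/L: μ = YkS/(K_s+S) = 0.419·5.13·25.8/(58.1+25.8) = 0.6610 d⁻¹.
1/θ_c = 0.6610 − 0.0725 = 0.5885 d⁻¹, so θ_c = 1.699 d.

θ_c ≈ 1.70 d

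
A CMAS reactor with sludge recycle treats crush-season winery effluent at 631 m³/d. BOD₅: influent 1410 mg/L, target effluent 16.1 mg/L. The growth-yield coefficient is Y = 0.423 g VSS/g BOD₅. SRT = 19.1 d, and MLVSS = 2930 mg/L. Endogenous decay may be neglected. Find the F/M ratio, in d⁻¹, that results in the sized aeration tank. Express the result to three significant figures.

F/M ≈ 0.125 d⁻¹

V·X = Y·Q·ΔS·θ_c gives V = 0.423 × 631 × (1410 − 16.1) × 19.1 / 2930 = 2425 m³.
Food-to-microorganism ratio F/M = Q S₀ / (V X) = 631 × 1410 / (2425 × 2930) = 0.1252 d⁻¹.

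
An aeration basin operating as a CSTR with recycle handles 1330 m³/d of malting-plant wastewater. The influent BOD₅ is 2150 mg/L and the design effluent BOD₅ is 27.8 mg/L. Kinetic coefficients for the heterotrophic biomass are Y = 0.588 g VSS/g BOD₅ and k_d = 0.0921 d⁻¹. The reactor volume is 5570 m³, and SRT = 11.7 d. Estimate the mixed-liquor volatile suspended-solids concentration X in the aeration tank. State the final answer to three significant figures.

From V·X·(1 + k_d·θ_c) = Y·Q·(S₀ − S)·θ_c: X = 0.588 × 1330 × (2150 − 27.8) × 11.7 / [5570 × (1 + 0.0921 × 11.7)] = 1678 mg/L.

X ≈ 1680 mg/L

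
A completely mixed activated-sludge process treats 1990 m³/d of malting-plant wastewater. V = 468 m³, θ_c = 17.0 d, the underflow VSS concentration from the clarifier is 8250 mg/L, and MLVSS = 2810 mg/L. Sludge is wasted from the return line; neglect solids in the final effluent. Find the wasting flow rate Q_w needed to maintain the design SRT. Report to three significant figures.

θ_c = V·X/(Q_w·X_r) when wasting from the recycle, so Q_w = V·X/(θ_c·X_r) = 468.0 × 2810 / (17.0 × 8250) = 9.377 m³/d.

Q_w ≈ 9.38 m³/d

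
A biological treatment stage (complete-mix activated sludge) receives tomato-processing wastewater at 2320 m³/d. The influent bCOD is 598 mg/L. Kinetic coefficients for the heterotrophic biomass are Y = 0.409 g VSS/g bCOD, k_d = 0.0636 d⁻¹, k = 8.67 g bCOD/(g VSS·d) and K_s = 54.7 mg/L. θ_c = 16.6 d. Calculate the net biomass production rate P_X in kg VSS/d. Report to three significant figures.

P_X ≈ 275 kg VSS/d

For a completely mixed reactor with recycle the Lawrence–McCarty relation gives S = K_s·(1 + k_d·θ_c) / [θ_c·(Y·k − k_d) − 1] = 54.7 × (1 + 0.0636 × 16.6) / [16.6 × (0.409 × 8.67 − 0.0636) − 1] = 112.5 / 56.81 = 1.979 mg/L.
Observed yield with endogenous decay: Y_obs = Y / (1 + k_d·θ_c) = 0.409 / (1 + 0.0636 × 16.6) = 0.409 / 2.056 = 0.1990 g VSS/g bCOD.
ΔS = 598 − 1.98 = 596.0 mg/L, so the substrate removal rate is 2320 × 596.0/1000 = 1383 kg bCOD/d.
Biomass produced: P_X = Y_obs·Q·ΔS = 0.1990 × 1383 ≈ 275.1 kg VSS/d.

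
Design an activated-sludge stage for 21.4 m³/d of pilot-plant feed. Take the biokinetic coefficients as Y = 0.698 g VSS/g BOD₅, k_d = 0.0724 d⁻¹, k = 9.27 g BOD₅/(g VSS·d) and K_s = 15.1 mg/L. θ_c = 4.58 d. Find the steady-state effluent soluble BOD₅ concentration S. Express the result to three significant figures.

S ≈ 0.710 mg/L

For a completely mixed reactor with recycle the Lawrence–McCarty relation gives S = K_s·(1 + k_d·θ_c) / [θ_c·(Y·k − k_d) − 1] = 15.1 × (1 + 0.0724 × 4.58) / [4.58 × (0.698 × 9.27 − 0.0724) − 1] = 20.11 / 28.30 = 0.7104 mg/L.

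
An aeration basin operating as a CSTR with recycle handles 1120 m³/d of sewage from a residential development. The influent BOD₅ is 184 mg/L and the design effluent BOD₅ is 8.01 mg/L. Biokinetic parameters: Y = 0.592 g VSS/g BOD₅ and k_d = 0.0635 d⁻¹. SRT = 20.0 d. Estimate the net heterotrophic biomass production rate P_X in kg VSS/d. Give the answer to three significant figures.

P_X ≈ 51.4 kg VSS/d

The observed yield is Y_obs = Y/(1 + k_d·θ_c) = 0.592 / (1 + 0.0635 × 20.0) = 0.592 / 2.270 = 0.2608 g VSS per g BOD₅ removed.
Mass of BOD₅ removed per day: Q(S₀ − S) = 1120 × 176.0 g/m³ = 197.1 kg/d.
P_X = Y_obs · Q(S₀ − S) = 0.2608 × 197.1 = 51.40 kg VSS/d.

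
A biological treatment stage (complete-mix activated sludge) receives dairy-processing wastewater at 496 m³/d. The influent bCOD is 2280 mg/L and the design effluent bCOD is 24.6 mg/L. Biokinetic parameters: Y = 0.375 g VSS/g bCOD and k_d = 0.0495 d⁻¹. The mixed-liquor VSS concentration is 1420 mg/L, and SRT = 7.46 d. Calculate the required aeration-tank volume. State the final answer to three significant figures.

From the SRT design equation V = Y Q (S₀−S) θ_c / [X (1 + k_d θ_c)] = 0.375 × 496 × (2280 − 24.6) × 7.46 / [1420 × (1 + 0.0495 × 7.46)] = 3.13×10^6 / 1944 = 1610 m³.

V ≈ 1610 m³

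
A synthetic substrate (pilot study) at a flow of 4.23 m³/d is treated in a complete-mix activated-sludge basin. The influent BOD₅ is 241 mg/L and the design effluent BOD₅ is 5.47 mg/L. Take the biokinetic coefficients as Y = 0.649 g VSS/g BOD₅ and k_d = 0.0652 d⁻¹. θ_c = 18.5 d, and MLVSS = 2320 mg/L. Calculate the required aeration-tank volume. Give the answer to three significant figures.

From the SRT design equation V = Y Q (S₀−S) θ_c / [X (1 + k_d θ_c)] = 0.649 × 4.23 × (241 − 5.47) × 18.5 / [2320 × (1 + 0.0652 × 18.5)] = 1.2×10^4 / 5118 = 2.337 m³.

V ≈ 2.34 m³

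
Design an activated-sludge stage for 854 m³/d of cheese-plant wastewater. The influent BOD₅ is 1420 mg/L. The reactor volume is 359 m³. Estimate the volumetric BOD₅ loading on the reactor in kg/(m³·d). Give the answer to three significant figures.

L_v ≈ 3.38 kg BOD₅/(m³·d)

Volumetric loading L_v = Q·S₀ / V = 854 × 1420 g/m³ / 359.0 m³ = 3378 g/(m³·d) = 3.378 kg BOD₅/(m³·d).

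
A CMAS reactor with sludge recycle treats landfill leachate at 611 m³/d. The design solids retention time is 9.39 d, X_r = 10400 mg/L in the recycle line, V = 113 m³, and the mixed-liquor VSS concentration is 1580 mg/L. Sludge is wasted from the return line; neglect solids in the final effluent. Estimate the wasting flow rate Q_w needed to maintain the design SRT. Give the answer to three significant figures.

Q_w = (V·X)/(θ_c X_r) = 113.0 × 1580 / (9.39 × 10400) = 1.828 m³/d.

Q_w ≈ 1.83 m³/d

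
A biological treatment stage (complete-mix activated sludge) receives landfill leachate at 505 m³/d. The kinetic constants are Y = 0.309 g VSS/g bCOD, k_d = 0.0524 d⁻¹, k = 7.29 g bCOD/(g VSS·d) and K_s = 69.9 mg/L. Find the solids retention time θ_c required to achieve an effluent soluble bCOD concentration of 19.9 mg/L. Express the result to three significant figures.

θ_c ≈ 2.24 d

Specific growth rate at S = 19.9 mg/L: μ = YkS/(K_s+S) = 0.309·7.29·19.9/(69.9+19.9) = 0.4992 d⁻¹.
1/θ_c = 0.4992 − 0.0524 = 0.4468 d⁻¹, so θ_c = 2.238 d.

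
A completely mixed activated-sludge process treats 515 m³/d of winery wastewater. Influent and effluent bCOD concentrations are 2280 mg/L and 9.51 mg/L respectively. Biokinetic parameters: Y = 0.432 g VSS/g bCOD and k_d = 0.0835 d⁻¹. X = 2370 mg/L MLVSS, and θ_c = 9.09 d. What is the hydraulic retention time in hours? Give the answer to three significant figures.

Steady-state biomass mass balance: V·X·(1 + k_d·θ_c) = Y·Q·(S₀ − S)·θ_c, so V = 0.432 × 515 × (2280 − 9.51) × 9.09 / [2370 × (1 + 0.0835 × 9.09)] = 4.59×10^6 / 4169 = 1101 m³.
τ = V/Q = 1101/515 = 2.139 d, or 51.33 h.

τ ≈ 51.3 h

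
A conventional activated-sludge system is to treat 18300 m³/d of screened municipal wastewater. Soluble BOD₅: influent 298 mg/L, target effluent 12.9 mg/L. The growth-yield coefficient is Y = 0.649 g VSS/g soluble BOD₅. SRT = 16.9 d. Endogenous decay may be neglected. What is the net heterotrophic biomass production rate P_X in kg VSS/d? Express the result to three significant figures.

P_X ≈ 3390 kg VSS/d

Since k_d ≈ 0, Y_obs = Y = 0.649 g VSS/g soluble BOD₅.
Mass of soluble BOD₅ removed per day: Q(S₀ − S) = 18300 × 285.1 g/m³ = 5217 kg/d.
Biomass produced: P_X = Y_obs·Q·ΔS = 0.6490 × 5217 ≈ 3386 kg VSS/d.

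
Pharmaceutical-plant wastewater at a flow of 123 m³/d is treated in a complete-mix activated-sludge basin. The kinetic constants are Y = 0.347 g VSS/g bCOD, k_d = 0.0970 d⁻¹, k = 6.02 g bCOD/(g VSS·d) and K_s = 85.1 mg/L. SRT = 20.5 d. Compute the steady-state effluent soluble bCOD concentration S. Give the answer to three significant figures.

Effluent substrate depends only on kinetics and SRT: S = K_s(1 + k_d θ_c) / [θ_c(Yk − k_d) − 1] = 85.1 × (1 + 0.0970 × 20.5) / [20.5 × (0.347 × 6.02 − 0.0970) − 1] = 254.3 / 39.83 = 6.384 mg/L.

S ≈ 6.38 mg/L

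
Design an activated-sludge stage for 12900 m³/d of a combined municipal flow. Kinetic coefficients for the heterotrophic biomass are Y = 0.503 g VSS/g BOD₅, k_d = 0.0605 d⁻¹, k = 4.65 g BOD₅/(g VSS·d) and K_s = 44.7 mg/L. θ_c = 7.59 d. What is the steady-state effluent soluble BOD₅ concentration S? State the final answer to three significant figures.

From the Monod/SRT balance for a CMAS, S = K_s·(1+k_d θ_c)/[θ_c·(Y k − k_d) − 1] = 44.7 × (1 + 0.0605 × 7.59) / [7.59 × (0.503 × 4.65 − 0.0605) − 1] = 65.23 / 16.29 = 4.003 mg/L.

S ≈ 4.00 mg/L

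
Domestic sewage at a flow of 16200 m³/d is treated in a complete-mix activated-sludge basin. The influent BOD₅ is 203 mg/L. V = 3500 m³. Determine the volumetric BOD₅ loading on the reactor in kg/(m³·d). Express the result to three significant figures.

L_v ≈ 0.940 kg BOD₅/(m³·d)

L_v = Q S₀ / V = 16200 × 203 × 10⁻³ / 3500 = 0.9396 kg/(m³·d).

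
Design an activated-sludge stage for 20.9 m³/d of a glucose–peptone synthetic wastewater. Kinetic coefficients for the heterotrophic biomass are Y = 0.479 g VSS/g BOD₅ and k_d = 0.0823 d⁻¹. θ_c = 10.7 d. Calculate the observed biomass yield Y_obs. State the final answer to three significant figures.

Y_obs ≈ 0.255 g VSS/g BOD₅

The observed yield is Y_obs = Y/(1 + k_d·θ_c) = 0.479 / (1 + 0.0823 × 10.7) = 0.479 / 1.881 = 0.2547 g VSS per g BOD₅ removed.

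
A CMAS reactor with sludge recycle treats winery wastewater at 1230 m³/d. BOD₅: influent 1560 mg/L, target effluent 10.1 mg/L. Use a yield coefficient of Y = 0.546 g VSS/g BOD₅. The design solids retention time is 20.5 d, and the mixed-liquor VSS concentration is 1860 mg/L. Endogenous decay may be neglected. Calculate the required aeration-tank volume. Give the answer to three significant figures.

V ≈ 11500 m³

Biomass mass balance (decay neglected): V·X = Y·Q·(S₀ − S)·θ_c, so V = 0.546 × 1230 × (1560 − 10.1) × 20.5 / 1860 = 11472 m³.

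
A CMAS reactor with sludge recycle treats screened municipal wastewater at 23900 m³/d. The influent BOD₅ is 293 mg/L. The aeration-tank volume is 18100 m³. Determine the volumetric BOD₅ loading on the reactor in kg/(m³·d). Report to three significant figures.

Volumetric loading L_v = Q·S₀ / V = 23900 × 293 g/m³ / 18100 m³ = 386.9 g/(m³·d) = 0.3869 kg BOD₅/(m³·d).

L_v ≈ 0.387 kg BOD₅/(m³·d)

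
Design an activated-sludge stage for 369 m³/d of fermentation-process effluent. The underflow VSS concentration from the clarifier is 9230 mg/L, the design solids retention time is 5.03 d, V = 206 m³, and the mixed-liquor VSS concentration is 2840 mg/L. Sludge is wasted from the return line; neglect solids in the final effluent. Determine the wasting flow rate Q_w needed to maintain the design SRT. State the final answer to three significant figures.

Q_w ≈ 12.6 m³/d

Q_w = (V·X)/(θ_c X_r) = 206.0 × 2840 / (5.03 × 9230) = 12.60 m³/d.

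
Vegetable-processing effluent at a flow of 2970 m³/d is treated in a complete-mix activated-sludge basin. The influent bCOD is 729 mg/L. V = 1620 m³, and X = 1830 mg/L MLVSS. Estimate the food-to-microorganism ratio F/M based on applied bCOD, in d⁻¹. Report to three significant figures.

F/M ≈ 0.730 d⁻¹

F/M = applied load / biomass = Q·S₀/(V·X) = 2970 × 729 / (1620 × 1830) = 0.7303 d⁻¹.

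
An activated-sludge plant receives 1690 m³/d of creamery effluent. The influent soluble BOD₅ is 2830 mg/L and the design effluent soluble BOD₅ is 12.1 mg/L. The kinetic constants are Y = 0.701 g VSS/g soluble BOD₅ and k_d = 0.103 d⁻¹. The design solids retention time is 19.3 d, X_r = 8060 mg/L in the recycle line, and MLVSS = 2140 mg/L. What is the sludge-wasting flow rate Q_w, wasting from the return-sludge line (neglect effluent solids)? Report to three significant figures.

From the SRT design equation V = Y Q (S₀−S) θ_c / [X (1 + k_d θ_c)] = 0.701 × 1690 × (2830 − 12.1) × 19.3 / [2140 × (1 + 0.103 × 19.3)] = 6.44×10^7 / 6394 = 10076 m³.
Q_w = (V·X)/(θ_c X_r) = 10076 × 2140 / (19.3 × 8060) = 138.6 m³/d.

Q_w ≈ 139 m³/d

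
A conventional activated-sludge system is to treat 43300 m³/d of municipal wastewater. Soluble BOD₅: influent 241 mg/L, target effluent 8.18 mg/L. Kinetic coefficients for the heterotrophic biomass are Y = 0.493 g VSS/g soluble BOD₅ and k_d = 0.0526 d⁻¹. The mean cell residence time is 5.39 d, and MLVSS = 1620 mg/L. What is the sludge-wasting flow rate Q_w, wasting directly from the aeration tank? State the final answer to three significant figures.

Q_w ≈ 2390 m³/d

Steady-state biomass mass balance: V·X·(1 + k_d·θ_c) = Y·Q·(S₀ − S)·θ_c, so V = 0.493 × 43300 × (241 − 8.18) × 5.39 / [1620 × (1 + 0.0526 × 5.39)] = 2.68×10^7 / 2079 = 12883 m³.
For wasting at MLVSS concentration, Q_w = V/θ_c = 12883/5.39 = 2390 m³/d.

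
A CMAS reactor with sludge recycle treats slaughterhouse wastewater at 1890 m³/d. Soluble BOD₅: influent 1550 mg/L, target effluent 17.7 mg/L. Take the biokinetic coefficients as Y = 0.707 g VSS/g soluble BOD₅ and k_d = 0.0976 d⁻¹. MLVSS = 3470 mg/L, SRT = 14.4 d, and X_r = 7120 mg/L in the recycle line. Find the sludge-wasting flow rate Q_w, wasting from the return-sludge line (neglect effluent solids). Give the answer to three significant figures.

Q_w ≈ 120 m³/d

From the SRT design equation V = Y Q (S₀−S) θ_c / [X (1 + k_d θ_c)] = 0.707 × 1890 × (1550 − 17.7) × 14.4 / [3470 × (1 + 0.0976 × 14.4)] = 2.95×10^7 / 8347 = 3532 m³.
Q_w = (V·X)/(θ_c X_r) = 3532 × 3470 / (14.4 × 7120) = 119.6 m³/d.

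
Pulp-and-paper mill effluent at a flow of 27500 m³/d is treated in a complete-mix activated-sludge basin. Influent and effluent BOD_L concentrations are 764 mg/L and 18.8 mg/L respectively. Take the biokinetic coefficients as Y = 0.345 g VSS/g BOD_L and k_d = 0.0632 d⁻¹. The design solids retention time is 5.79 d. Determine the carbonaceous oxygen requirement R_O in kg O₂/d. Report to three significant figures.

Observed yield with endogenous decay: Y_obs = Y / (1 + k_d·θ_c) = 0.345 / (1 + 0.0632 × 5.79) = 0.345 / 1.366 = 0.2526 g VSS/g BOD_L.
Q·(S₀ − S) = 27500 × (764 − 18.8) × 10⁻³ = 20493 kg/d removed.
P_X = Y_obs·Q·(S₀ − S) = 0.2526 × 20493 = 5176 kg VSS/d.
R_O = Q·ΔS − 1.42 P_X = 20493 − 7350 = 13143 kg O₂/d.

R_O ≈ 13100 kg O₂/d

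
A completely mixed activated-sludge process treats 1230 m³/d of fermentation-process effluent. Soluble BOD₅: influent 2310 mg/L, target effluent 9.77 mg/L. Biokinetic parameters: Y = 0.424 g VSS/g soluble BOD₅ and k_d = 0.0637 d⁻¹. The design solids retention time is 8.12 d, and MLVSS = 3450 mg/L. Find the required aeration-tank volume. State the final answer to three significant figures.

Rearranging the biomass balance for a CMAS with decay, V = Y·Q·ΔS·θ_c / [X·(1+k_d θ_c)] = 0.424 × 1230 × (2310 − 9.77) × 8.12 / [3450 × (1 + 0.0637 × 8.12)] = 9.74×10^6 / 5234 = 1861 m³.

V ≈ 1860 m³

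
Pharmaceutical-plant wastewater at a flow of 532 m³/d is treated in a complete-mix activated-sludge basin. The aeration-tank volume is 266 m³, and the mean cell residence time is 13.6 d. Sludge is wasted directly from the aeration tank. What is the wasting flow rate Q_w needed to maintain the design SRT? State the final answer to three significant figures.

For wasting at MLVSS concentration, Q_w = V/θ_c = 266.0/13.6 = 19.56 m³/d.

Q_w ≈ 19.6 m³/d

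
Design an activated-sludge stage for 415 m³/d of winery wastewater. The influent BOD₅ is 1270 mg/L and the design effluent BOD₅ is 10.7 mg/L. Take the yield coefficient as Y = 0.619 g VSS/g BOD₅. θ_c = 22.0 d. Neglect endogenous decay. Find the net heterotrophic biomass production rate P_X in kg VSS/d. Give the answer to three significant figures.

Since k_d ≈ 0, Y_obs = Y = 0.619 g VSS/g BOD₅.
ΔS = 1270 − 10.7 = 1259 mg/L, so the substrate removal rate is 415 × 1259/1000 = 522.6 kg BOD₅/d.
Biomass produced: P_X = Y_obs·Q·ΔS = 0.6190 × 522.6 ≈ 323.5 kg VSS/d.

P_X ≈ 323 kg VSS/d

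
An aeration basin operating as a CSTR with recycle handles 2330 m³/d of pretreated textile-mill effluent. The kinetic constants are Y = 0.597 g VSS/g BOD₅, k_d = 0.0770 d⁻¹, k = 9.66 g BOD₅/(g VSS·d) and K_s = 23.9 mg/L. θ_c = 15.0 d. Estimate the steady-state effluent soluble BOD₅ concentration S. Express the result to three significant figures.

From the Monod/SRT balance for a CMAS, S = K_s·(1+k_d θ_c)/[θ_c·(Y k − k_d) − 1] = 23.9 × (1 + 0.0770 × 15.0) / [15.0 × (0.597 × 9.66 − 0.0770) − 1] = 51.50 / 84.35 = 0.6106 mg/L.

S ≈ 0.611 mg/L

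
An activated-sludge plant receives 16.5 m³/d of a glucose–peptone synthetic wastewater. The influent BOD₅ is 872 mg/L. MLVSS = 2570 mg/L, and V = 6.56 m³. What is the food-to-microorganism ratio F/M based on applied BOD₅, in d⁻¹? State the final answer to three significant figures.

F/M ≈ 0.853 d⁻¹

F/M = Q·S₀ / (V·X) = 16.5 × 872 / (6.560 × 2570) = 0.8534 g BOD₅·(g VSS·d)⁻¹.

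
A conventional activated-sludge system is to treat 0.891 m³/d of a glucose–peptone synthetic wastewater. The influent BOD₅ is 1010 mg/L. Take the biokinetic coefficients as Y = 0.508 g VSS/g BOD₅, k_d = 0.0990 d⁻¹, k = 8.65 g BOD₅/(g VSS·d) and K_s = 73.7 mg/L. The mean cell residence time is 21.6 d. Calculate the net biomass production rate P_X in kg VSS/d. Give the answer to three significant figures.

For a completely mixed reactor with recycle the Lawrence–McCarty relation gives S = K_s·(1 + k_d·θ_c) / [θ_c·(Y·k − k_d) − 1] = 73.7 × (1 + 0.0990 × 21.6) / [21.6 × (0.508 × 8.65 − 0.0990) − 1] = 231.3 / 91.78 = 2.520 mg/L.
The observed yield is Y_obs = Y/(1 + k_d·θ_c) = 0.508 / (1 + 0.0990 × 21.6) = 0.508 / 3.138 = 0.1619 g VSS per g BOD₅ removed.
ΔS = 1010 − 2.52 = 1007 mg/L, so the substrate removal rate is 0.891 × 1007/1000 = 0.8977 kg BOD₅/d.
Biomass produced: P_X = Y_obs·Q·ΔS = 0.1619 × 0.8977 ≈ 0.1453 kg VSS/d.

P_X ≈ 0.145 kg VSS/d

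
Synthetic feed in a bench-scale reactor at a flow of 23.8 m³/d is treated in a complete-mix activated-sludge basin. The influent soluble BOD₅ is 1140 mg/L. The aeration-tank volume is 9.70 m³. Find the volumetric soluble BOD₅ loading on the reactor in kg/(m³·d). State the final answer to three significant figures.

L_v = Q S₀ / V = 23.8 × 1140 × 10⁻³ / 9.700 = 2.797 kg/(m³·d).

L_v ≈ 2.80 kg soluble BOD₅/(m³·d)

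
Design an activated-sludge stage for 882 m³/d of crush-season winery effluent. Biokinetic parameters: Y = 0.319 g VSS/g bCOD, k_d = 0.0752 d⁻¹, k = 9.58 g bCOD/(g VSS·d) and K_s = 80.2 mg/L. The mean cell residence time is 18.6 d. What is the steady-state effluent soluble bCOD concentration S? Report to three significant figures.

S ≈ 3.53 mg/L

From the Monod/SRT balance for a CMAS, S = K_s·(1+k_d θ_c)/[θ_c·(Y k − k_d) − 1] = 80.2 × (1 + 0.0752 × 18.6) / [18.6 × (0.319 × 9.58 − 0.0752) − 1] = 192.4 / 54.44 = 3.534 mg/L.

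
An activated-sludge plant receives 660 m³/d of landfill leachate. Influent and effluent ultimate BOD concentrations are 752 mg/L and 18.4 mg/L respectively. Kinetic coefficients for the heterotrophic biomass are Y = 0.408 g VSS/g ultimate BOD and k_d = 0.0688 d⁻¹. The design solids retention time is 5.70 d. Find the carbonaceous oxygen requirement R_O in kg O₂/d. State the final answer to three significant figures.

R_O ≈ 283 kg O₂/d

Y_obs = Y / (1 + k_d θ_c) = 0.408 / (1 + 0.0688 × 5.70) = 0.408 / 1.392 = 0.2931.
Mass of ultimate BOD removed per day: Q(S₀ − S) = 660 × 733.6 g/m³ = 484.2 kg/d.
P_X = Y_obs·Q·(S₀ − S) = 0.2931 × 484.2 = 141.9 kg VSS/d.
R_O = Q·ΔS − 1.42 P_X = 484.2 − 201.5 = 282.7 kg O₂/d.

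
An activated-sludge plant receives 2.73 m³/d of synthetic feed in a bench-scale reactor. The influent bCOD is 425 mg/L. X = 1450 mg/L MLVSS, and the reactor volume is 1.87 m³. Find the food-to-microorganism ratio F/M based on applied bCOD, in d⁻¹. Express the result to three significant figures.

F/M = Q·S₀ / (V·X) = 2.73 × 425 / (1.870 × 1450) = 0.4279 g bCOD·(g VSS·d)⁻¹.

F/M ≈ 0.428 d⁻¹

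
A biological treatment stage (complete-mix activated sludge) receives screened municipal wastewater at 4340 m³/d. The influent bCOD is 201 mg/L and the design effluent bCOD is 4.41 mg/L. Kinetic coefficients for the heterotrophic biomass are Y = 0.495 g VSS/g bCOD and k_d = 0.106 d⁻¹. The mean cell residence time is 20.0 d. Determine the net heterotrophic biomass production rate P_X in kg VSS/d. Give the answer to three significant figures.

Y_obs = Y / (1 + k_d θ_c) = 0.495 / (1 + 0.106 × 20.0) = 0.495 / 3.120 = 0.1587.
ΔS = 201 − 4.41 = 196.6 mg/L, so the substrate removal rate is 4340 × 196.6/1000 = 853.2 kg bCOD/d.
P_X = Y_obs · Q(S₀ − S) = 0.1587 × 853.2 = 135.4 kg VSS/d.

P_X ≈ 135 kg VSS/d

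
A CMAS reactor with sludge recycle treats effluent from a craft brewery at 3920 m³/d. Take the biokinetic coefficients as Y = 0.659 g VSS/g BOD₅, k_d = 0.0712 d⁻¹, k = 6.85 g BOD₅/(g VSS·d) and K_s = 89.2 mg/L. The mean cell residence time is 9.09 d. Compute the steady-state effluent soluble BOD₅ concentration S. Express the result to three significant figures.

S ≈ 3.73 mg/L

From the Monod/SRT balance for a CMAS, S = K_s·(1+k_d θ_c)/[θ_c·(Y k − k_d) − 1] = 89.2 × (1 + 0.0712 × 9.09) / [9.09 × (0.659 × 6.85 − 0.0712) − 1] = 146.9 / 39.39 = 3.730 mg/L.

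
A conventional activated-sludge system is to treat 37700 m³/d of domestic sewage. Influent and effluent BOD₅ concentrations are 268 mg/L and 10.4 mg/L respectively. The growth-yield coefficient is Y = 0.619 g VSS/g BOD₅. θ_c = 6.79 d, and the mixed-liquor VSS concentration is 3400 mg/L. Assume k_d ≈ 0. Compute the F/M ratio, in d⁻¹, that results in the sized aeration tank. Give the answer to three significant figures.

F/M ≈ 0.248 d⁻¹

With k_d = 0 the design equation reduces to V = Y Q (S₀−S) θ_c / X = 0.619 × 37700 × (268 − 10.4) × 6.79 / 3400 = 12005 m³.
Food-to-microorganism ratio F/M = Q S₀ / (V X) = 37700 × 268 / (12005 × 3400) = 0.2475 d⁻¹.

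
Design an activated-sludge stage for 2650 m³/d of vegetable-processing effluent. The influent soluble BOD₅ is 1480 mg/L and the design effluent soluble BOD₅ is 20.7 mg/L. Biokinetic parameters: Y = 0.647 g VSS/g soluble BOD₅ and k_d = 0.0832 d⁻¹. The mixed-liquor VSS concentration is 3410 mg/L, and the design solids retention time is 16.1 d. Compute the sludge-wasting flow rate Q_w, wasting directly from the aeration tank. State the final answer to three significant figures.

Q_w ≈ 314 m³/d

Steady-state biomass mass balance: V·X·(1 + k_d·θ_c) = Y·Q·(S₀ − S)·θ_c, so V = 0.647 × 2650 × (1480 − 20.7) × 16.1 / [3410 × (1 + 0.0832 × 16.1)] = 4.03×10^7 / 7978 = 5049 m³.
For wasting at MLVSS concentration, Q_w = V/θ_c = 5049/16.1 = 313.6 m³/d.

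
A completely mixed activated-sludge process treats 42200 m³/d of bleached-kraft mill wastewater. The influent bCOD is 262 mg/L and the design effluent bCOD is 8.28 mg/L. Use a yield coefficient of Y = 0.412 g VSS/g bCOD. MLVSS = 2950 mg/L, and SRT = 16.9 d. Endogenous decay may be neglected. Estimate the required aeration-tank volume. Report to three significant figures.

V·X = Y·Q·ΔS·θ_c gives V = 0.412 × 42200 × (262 − 8.28) × 16.9 / 2950 = 25271 m³.

V ≈ 25300 m³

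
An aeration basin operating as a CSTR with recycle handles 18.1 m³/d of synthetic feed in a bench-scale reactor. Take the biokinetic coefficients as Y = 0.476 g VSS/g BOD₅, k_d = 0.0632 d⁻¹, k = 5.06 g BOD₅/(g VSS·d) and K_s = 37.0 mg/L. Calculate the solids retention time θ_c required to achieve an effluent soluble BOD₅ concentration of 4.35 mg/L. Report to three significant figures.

Specific growth rate at S = 4.35 mg/L: μ = YkS/(K_s+S) = 0.476·5.06·4.35/(37.0+4.35) = 0.2534 d⁻¹.
θ_c = 1/(μ − k_d) = 1/(0.2534 − 0.0632) = 1/0.1902 = 5.258 d.

θ_c ≈ 5.26 d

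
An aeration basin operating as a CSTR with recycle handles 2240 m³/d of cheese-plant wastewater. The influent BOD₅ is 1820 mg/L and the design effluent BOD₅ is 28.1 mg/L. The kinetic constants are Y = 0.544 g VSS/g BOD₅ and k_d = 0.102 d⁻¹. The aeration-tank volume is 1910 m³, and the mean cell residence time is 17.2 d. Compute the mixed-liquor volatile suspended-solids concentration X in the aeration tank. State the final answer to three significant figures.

Solving the biomass balance for X: X = Y Q (S₀−S) θ_c / [V (1+k_d θ_c)] = 0.544 × 2240 × (1820 − 28.1) × 17.2 / [1910 × (1 + 0.102 × 17.2)] = 7139 mg/L.

X ≈ 7140 mg/L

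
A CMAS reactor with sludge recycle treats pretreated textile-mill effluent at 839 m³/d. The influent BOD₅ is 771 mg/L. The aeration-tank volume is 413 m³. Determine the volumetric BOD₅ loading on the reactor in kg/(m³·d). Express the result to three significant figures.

L_v ≈ 1.57 kg BOD₅/(m³·d)

Applied BOD₅ load per unit volume = Q·S₀/V = (839 × 771/1000)/413.0 = 1.566 kg BOD₅·m⁻³·d⁻¹.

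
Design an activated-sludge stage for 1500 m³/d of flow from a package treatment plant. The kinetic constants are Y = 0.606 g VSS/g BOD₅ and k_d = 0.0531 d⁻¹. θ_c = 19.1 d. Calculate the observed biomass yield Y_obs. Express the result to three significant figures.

Observed yield with endogenous decay: Y_obs = Y / (1 + k_d·θ_c) = 0.606 / (1 + 0.0531 × 19.1) = 0.606 / 2.014 = 0.3009 g VSS/g BOD₅.

Y_obs ≈ 0.301 g VSS/g BOD₅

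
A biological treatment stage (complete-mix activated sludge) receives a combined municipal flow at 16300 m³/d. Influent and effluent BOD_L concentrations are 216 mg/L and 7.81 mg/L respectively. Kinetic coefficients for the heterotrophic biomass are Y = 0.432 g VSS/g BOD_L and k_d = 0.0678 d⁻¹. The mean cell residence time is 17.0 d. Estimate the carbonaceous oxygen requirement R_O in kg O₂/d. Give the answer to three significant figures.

R_O ≈ 2430 kg O₂/d

Y_obs = Y / (1 + k_d θ_c) = 0.432 / (1 + 0.0678 × 17.0) = 0.432 / 2.153 = 0.2007.
ΔS = 216 − 7.81 = 208.2 mg/L, so the substrate removal rate is 16300 × 208.2/1000 = 3393 kg BOD_L/d.
Biomass synthesised: P_X = Y_obs × 3393 = 681.0 kg VSS/d.
R_O = Q·ΔS − 1.42 P_X = 3393 − 967.1 = 2426 kg O₂/d.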